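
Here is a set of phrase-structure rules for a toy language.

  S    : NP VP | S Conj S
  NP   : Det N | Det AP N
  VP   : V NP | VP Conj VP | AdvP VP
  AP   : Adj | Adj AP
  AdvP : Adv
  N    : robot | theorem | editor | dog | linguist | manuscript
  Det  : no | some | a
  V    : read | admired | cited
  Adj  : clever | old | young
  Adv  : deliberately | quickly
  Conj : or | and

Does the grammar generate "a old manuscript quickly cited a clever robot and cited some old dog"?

Grammatical

[S [NP [Det a] [AP [Adj old]] [N manuscript]] [VP [VP [AdvP [Adv quickly]] [VP [V cited] [NP [Det a] [AP [Adj clever]] [N robot]]]] [Conj and] [VP [V cited] [NP [Det some] [AP [Adj old]] [N dog]]]]]
Every word is introduced by a lexical rule and the phrasal rules combine the resulting categories into a single S.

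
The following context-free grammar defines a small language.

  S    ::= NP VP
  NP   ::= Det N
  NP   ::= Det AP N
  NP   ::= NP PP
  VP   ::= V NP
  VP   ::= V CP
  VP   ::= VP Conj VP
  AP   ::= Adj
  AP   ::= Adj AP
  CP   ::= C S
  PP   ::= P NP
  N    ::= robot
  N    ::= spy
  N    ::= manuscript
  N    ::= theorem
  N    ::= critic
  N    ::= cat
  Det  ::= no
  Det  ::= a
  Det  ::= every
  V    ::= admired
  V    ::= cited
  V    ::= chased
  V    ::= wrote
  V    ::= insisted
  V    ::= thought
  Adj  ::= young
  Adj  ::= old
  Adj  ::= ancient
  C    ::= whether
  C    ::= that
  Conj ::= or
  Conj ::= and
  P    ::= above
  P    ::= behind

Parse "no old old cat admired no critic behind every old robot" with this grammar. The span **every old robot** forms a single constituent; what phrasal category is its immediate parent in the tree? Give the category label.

PP

S
  NP
    Det: no
    AP
      Adj: old
      AP
        Adj: old
    N: cat
  VP
    V: admired
    NP
      NP
        Det: no
        N: critic
      PP
        P: behind
        NP
          Det: every
          AP
            Adj: old
          N: robot
The span 'every old robot' is the NP node built by NP → Det AP N.
Its mother is the PP built by PP → P NP.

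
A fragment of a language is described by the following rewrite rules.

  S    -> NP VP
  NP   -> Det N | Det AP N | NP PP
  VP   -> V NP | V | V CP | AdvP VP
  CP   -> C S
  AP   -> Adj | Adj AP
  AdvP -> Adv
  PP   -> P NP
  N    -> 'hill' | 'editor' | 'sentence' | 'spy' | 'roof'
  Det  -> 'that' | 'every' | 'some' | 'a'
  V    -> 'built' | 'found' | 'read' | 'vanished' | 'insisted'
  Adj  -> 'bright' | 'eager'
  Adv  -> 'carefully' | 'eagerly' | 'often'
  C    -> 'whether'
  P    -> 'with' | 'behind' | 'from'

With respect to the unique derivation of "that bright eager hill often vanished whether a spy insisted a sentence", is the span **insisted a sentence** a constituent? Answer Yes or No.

Yes

[S [NP [Det that] [AP [Adj bright] [AP [Adj eager]]] [N hill]] [VP [AdvP [Adv often]] [VP [V vanished] [CP [C whether] [S [NP [Det a] [N spy]] [VP [V insisted] [NP [Det a] [N sentence]]]]]]]]
The words 'insisted a sentence' are exhaustively dominated by a single VP node (built by VP → V NP), so they form a constituent.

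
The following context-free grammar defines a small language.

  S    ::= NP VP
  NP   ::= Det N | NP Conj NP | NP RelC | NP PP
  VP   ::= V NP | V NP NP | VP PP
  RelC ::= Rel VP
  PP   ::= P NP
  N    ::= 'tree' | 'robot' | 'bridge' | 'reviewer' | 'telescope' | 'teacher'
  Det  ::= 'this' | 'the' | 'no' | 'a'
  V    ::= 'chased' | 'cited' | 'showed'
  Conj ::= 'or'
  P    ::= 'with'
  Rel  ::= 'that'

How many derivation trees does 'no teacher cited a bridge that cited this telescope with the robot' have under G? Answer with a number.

4

Two of the 4 distinct bracketings:
[S [NP [Det no] [N teacher]] [VP [V cited] [NP [NP [Det a] [N bridge]] [RelC [Rel that] [VP [V cited] [NP [NP [Det this] [N telescope]] [PP [P with] [NP [Det the] [N robot]]]]]]]]]
[S [NP [Det no] [N teacher]] [VP [V cited] [NP [NP [Det a] [N bridge]] [RelC [Rel that] [VP [VP [V cited] [NP [Det this] [N telescope]]] [PP [P with] [NP [Det the] [N robot]]]]]]]]
The difference turns on whether NP → NP PP is used at the relevant span, versus an alternative expansion of NP.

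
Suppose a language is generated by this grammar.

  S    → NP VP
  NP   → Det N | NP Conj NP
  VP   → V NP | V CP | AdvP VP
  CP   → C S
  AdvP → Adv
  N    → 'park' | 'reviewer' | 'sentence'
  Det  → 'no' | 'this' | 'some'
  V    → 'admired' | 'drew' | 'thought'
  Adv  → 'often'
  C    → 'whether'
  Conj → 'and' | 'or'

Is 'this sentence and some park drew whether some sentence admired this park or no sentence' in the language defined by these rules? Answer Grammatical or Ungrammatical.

Grammatical

S
  NP
    NP
      Det: this
      N: sentence
    Conj: and
    NP
      Det: some
      N: park
  VP
    V: drew
    CP
      C: whether
      S
        NP
          Det: some
          N: sentence
        VP
          V: admired
          NP
            NP
              Det: this
              N: park
            Conj: or
            NP
              Det: no
              N: sentence
Every word is introduced by a lexical rule and the phrasal rules combine the resulting categories into a single S.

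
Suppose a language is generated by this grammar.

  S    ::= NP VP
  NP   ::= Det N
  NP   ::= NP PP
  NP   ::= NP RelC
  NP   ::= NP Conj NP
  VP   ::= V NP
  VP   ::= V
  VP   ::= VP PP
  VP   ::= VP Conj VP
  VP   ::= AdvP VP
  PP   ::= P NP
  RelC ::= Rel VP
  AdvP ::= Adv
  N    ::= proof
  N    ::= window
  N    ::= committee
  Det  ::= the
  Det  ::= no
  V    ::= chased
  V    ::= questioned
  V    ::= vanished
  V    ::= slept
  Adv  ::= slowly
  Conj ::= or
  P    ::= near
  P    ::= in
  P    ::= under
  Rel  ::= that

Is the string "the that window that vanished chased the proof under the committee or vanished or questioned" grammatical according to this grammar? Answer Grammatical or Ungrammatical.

A Det word can never sit immediately before a Rel word in any string this grammar generates, so the substring 'the that' rules out a derivation.

Ungrammatical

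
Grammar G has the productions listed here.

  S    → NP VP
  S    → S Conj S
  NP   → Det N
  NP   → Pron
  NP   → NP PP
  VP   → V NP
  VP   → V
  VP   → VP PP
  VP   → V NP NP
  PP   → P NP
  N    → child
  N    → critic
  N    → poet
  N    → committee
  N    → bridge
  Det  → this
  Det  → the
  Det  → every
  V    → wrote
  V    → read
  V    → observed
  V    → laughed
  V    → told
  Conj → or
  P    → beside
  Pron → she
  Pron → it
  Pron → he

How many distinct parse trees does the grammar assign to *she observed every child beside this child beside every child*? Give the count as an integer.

5

Two of the 5 distinct bracketings:
[S [NP [Pron she]] [VP [V observed] [NP [NP [Det every] [N child]] [PP [P beside] [NP [NP [Det this] [N child]] [PP [P beside] [NP [Det every] [N child]]]]]]]]
[S [NP [Pron she]] [VP [V observed] [NP [NP [NP [Det every] [N child]] [PP [P beside] [NP [Det this] [N child]]]] [PP [P beside] [NP [Det every] [N child]]]]]]
The trees differ in how a recursive rule is bracketed over the same span.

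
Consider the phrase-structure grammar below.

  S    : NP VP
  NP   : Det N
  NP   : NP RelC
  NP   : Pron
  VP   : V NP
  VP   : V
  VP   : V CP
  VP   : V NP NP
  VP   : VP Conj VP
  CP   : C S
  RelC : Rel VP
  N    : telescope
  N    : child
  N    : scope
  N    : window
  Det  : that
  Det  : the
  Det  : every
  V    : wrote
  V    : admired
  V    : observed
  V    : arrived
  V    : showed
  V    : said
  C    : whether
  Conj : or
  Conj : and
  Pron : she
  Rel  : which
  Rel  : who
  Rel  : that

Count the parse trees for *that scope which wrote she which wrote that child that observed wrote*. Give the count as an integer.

Two of the 7 distinct bracketings:
[S [NP [NP [Det that] [N scope]] [RelC [Rel which] [VP [V wrote] [NP [NP [Pron she]] [RelC [Rel which] [VP [V wrote] [NP [NP [Det that] [N child]] [RelC [Rel that] [VP [V observed]]]]]]]]]] [VP [V wrote]]]
[S [NP [NP [Det that] [N scope]] [RelC [Rel which] [VP [V wrote] [NP [NP [NP [Pron she]] [RelC [Rel which] [VP [V wrote] [NP [Det that] [N child]]]]] [RelC [Rel that] [VP [V observed]]]]]]] [VP [V wrote]]]
The trees differ in how a recursive rule is bracketed over the same span.

7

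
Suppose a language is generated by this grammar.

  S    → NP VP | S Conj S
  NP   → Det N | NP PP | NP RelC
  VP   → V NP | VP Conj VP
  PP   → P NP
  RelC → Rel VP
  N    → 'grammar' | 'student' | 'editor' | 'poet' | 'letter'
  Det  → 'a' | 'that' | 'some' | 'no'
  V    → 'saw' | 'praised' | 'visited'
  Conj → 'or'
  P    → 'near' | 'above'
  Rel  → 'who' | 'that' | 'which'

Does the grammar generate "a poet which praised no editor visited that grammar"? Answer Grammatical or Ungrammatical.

[S [NP [NP [Det a] [N poet]] [RelC [Rel which] [VP [V praised] [NP [Det no] [N editor]]]]] [VP [V visited] [NP [Det that] [N grammar]]]]
Every word is introduced by a lexical rule and the phrasal rules combine the resulting categories into a single S.

Grammatical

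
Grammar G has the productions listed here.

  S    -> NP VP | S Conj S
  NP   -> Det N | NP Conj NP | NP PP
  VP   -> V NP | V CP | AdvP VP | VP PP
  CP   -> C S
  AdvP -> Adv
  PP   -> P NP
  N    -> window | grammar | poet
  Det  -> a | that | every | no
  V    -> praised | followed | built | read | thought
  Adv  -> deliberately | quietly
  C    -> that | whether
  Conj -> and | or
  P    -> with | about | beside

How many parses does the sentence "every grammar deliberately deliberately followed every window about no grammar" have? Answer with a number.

Two of the 4 distinct bracketings:
[S [NP [Det every] [N grammar]] [VP [AdvP [Adv deliberately]] [VP [AdvP [Adv deliberately]] [VP [V followed] [NP [NP [Det every] [N window]] [PP [P about] [NP [Det no] [N grammar]]]]]]]]
[S [NP [Det every] [N grammar]] [VP [AdvP [Adv deliberately]] [VP [AdvP [Adv deliberately]] [VP [VP [V followed] [NP [Det every] [N window]]] [PP [P about] [NP [Det no] [N grammar]]]]]]]
The difference turns on whether NP → NP PP is used at the relevant span, versus an alternative expansion of NP.

4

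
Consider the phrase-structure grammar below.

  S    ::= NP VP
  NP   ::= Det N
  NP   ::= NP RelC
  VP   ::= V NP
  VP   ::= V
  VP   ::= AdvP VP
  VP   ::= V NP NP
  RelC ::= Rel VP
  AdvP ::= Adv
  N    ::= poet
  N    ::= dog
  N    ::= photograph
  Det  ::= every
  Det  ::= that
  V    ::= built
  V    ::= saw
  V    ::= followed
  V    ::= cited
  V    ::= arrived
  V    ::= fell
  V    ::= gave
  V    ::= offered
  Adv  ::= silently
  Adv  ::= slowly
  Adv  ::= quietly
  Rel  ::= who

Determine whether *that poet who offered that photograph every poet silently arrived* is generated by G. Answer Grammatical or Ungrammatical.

Grammatical

S
  NP
    NP
      Det: that
      N: poet
    RelC
      Rel: who
      VP
        V: offered
        NP
          Det: that
          N: photograph
        NP
          Det: every
          N: poet
  VP
    AdvP
      Adv: silently
    VP
      V: arrived
Every word is introduced by a lexical rule and the phrasal rules combine the resulting categories into a single S.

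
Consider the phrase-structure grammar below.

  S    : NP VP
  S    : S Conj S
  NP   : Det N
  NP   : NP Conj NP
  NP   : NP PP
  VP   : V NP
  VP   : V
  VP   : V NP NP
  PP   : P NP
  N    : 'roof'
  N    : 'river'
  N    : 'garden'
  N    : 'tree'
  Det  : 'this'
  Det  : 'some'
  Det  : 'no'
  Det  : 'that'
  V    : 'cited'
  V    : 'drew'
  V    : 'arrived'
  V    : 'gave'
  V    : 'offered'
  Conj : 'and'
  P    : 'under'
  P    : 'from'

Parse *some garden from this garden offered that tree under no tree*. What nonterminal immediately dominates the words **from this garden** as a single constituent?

PP

[S [NP [NP [Det some] [N garden]] [PP [P from] [NP [Det this] [N garden]]]] [VP [V offered] [NP [NP [Det that] [N tree]] [PP [P under] [NP [Det no] [N tree]]]]]]
The span 'from this garden' is the PP node built by PP → P NP.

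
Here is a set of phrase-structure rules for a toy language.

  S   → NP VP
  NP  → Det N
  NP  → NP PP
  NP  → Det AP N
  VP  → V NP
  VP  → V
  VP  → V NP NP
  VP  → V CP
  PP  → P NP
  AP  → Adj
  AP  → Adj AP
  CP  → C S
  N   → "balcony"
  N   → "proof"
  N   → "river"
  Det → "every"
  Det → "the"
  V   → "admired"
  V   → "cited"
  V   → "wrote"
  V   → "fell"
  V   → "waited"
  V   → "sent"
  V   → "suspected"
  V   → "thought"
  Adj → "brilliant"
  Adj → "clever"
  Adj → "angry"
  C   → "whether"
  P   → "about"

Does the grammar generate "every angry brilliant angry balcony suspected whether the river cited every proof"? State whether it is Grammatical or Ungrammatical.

[S [NP [Det every] [AP [Adj angry] [AP [Adj brilliant] [AP [Adj angry]]]] [N balcony]] [VP [V suspected] [CP [C whether] [S [NP [Det the] [N river]] [VP [V cited] [NP [Det every] [N proof]]]]]]]
Every word is introduced by a lexical rule and the phrasal rules combine the resulting categories into a single S.

Grammatical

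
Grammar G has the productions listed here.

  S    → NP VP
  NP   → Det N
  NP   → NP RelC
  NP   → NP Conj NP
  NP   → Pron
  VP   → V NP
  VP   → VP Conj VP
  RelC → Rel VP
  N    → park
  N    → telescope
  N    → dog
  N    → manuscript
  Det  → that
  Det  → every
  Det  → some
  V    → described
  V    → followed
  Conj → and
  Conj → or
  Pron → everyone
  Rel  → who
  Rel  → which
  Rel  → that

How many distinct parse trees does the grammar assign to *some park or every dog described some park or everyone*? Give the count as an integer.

[S [NP [NP [Det some] [N park]] [Conj or] [NP [Det every] [N dog]]] [VP [V described] [NP [NP [Det some] [N park]] [Conj or] [NP [Pron everyone]]]]]
No rule offers an alternative attachment or grouping for any span, so this is the only derivation.

1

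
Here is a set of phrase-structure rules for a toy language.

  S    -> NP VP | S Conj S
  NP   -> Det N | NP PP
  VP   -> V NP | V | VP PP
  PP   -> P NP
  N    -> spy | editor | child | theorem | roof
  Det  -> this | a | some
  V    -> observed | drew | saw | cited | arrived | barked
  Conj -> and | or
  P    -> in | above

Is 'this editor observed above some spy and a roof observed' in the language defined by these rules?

[S [S [NP [Det this] [N editor]] [VP [VP [V observed]] [PP [P above] [NP [Det some] [N spy]]]]] [Conj and] [S [NP [Det a] [N roof]] [VP [V observed]]]]
Each bracket corresponds to one application of a listed rule, so the string is derivable from S.

Grammatical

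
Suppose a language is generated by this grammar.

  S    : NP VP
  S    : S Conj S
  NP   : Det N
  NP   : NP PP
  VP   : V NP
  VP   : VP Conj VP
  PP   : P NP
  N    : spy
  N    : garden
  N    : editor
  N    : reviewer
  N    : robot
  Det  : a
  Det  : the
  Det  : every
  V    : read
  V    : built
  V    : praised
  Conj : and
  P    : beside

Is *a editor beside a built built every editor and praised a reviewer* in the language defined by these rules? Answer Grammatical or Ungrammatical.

Ungrammatical

A Det word can never sit immediately before a V word in any string this grammar generates, so the substring 'a built' rules out a derivation.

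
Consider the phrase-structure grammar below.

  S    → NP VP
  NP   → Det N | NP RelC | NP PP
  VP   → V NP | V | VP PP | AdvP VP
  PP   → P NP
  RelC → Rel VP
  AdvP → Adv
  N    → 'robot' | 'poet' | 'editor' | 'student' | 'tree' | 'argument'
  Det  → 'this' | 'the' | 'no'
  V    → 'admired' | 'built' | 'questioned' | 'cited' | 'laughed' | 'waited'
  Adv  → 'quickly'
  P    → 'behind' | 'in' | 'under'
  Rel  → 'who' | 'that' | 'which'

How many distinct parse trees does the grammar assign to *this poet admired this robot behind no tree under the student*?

5

Two of the 5 distinct bracketings:
[S [NP [Det this] [N poet]] [VP [V admired] [NP [NP [Det this] [N robot]] [PP [P behind] [NP [NP [Det no] [N tree]] [PP [P under] [NP [Det the] [N student]]]]]]]]
[S [NP [Det this] [N poet]] [VP [V admired] [NP [NP [NP [Det this] [N robot]] [PP [P behind] [NP [Det no] [N tree]]]] [PP [P under] [NP [Det the] [N student]]]]]]
The trees differ in how a recursive rule is bracketed over the same span.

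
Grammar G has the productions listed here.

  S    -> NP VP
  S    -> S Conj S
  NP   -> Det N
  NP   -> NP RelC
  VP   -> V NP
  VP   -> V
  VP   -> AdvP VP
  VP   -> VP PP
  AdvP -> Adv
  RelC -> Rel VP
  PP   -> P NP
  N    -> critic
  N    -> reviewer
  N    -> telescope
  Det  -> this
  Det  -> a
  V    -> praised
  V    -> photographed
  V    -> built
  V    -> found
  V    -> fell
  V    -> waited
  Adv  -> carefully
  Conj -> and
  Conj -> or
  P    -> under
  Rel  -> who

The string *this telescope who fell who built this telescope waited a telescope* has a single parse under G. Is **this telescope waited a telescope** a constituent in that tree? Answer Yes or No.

No

[S [NP [NP [NP [Det this] [N telescope]] [RelC [Rel who] [VP [V fell]]]] [RelC [Rel who] [VP [V built] [NP [Det this] [N telescope]]]]] [VP [V waited] [NP [Det a] [N telescope]]]]
The smallest constituent containing 'this telescope waited a telescope' is the S spanning 'this telescope who fell who built this telescope waited a telescope'; no single node in the tree dominates exactly the given words.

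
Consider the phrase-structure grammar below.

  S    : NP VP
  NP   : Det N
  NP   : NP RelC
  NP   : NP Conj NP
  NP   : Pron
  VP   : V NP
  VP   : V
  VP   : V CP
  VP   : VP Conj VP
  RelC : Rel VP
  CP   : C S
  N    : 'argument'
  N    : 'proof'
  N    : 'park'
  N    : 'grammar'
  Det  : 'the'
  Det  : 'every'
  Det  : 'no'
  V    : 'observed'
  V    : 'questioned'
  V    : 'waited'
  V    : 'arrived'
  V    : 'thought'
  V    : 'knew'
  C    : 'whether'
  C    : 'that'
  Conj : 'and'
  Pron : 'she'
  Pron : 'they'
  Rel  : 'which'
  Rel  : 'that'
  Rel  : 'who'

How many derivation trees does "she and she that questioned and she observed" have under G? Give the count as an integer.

3

Two of the 3 distinct bracketings:
[S [NP [NP [Pron she]] [Conj and] [NP [NP [NP [Pron she]] [RelC [Rel that] [VP [V questioned]]]] [Conj and] [NP [Pron she]]]] [VP [V observed]]]
[S [NP [NP [NP [NP [Pron she]] [Conj and] [NP [Pron she]]] [RelC [Rel that] [VP [V questioned]]]] [Conj and] [NP [Pron she]]] [VP [V observed]]]
The trees differ in how a recursive rule is bracketed over the same span.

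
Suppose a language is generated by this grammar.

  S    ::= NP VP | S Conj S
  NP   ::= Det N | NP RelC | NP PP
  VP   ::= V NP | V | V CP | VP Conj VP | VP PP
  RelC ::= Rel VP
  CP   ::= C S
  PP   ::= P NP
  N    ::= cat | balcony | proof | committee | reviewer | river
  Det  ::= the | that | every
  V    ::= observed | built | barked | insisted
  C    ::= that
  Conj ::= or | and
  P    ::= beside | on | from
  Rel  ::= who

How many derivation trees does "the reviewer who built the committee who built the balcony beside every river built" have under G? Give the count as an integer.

8

Two of the 8 distinct bracketings:
[S [NP [NP [Det the] [N reviewer]] [RelC [Rel who] [VP [V built] [NP [NP [Det the] [N committee]] [RelC [Rel who] [VP [V built] [NP [NP [Det the] [N balcony]] [PP [P beside] [NP [Det every] [N river]]]]]]]]]] [VP [V built]]]
[S [NP [NP [Det the] [N reviewer]] [RelC [Rel who] [VP [V built] [NP [NP [Det the] [N committee]] [RelC [Rel who] [VP [VP [V built] [NP [Det the] [N balcony]]] [PP [P beside] [NP [Det every] [N river]]]]]]]]] [VP [V built]]]
The difference turns on whether NP → NP PP is used at the relevant span, versus an alternative expansion of NP.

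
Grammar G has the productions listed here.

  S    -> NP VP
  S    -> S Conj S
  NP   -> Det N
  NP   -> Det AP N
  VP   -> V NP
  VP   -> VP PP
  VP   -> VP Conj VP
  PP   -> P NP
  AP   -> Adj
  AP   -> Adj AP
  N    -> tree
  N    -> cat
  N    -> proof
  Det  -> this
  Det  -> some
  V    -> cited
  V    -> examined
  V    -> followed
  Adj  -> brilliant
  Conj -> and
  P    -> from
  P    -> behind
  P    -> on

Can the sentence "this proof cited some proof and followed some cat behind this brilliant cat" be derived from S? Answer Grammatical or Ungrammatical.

Grammatical

S
  NP
    Det: this
    N: proof
  VP
    VP
      VP
        V: cited
        NP
          Det: some
          N: proof
      Conj: and
      VP
        V: followed
        NP
          Det: some
          N: cat
    PP
      P: behind
      NP
        Det: this
        AP
          Adj: brilliant
        N: cat
Each bracket corresponds to one application of a listed rule, so the string is derivable from S.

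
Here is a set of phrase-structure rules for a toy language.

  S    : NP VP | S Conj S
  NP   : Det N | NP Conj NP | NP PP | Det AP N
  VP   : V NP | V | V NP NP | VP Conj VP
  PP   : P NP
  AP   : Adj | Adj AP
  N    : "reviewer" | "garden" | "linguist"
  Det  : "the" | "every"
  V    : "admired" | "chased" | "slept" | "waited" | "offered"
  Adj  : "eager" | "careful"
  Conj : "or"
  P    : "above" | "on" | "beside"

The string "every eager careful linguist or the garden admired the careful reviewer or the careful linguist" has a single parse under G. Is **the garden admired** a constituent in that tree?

[S [NP [NP [Det every] [AP [Adj eager] [AP [Adj careful]]] [N linguist]] [Conj or] [NP [Det the] [N garden]]] [VP [V admired] [NP [NP [Det the] [AP [Adj careful]] [N reviewer]] [Conj or] [NP [Det the] [AP [Adj careful]] [N linguist]]]]]
The smallest constituent containing 'the garden admired' is the S spanning 'every eager careful linguist or the garden admired the careful reviewer or the careful linguist'; no single node in the tree dominates exactly the given words.

No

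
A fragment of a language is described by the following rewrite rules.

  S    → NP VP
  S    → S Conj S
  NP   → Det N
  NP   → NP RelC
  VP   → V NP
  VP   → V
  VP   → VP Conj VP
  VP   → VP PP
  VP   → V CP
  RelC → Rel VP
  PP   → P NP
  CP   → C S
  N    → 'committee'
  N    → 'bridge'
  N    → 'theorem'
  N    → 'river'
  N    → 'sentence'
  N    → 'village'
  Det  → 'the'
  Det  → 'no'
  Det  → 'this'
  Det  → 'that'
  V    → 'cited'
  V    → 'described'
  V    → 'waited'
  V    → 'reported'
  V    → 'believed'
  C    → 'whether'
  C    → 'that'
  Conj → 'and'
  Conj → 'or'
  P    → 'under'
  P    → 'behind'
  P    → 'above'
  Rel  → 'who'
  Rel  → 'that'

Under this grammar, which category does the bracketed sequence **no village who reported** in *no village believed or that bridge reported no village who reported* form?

[S [S [NP [Det no] [N village]] [VP [V believed]]] [Conj or] [S [NP [Det that] [N bridge]] [VP [V reported] [NP [NP [Det no] [N village]] [RelC [Rel who] [VP [V reported]]]]]]]
The span 'no village who reported' is the NP node built by NP → NP RelC.

NP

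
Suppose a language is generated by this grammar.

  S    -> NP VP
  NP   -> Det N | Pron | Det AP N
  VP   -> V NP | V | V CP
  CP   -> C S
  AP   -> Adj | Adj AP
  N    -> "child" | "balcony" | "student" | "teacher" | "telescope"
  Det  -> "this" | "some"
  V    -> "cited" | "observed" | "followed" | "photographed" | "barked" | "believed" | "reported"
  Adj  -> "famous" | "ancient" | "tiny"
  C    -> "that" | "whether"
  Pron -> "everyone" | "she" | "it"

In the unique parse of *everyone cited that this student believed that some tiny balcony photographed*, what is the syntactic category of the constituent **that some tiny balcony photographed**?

S
  NP
    Pron: everyone
  VP
    V: cited
    CP
      C: that
      S
        NP
          Det: this
          N: student
        VP
          V: believed
          CP
            C: that
            S
              NP
                Det: some
                AP
                  Adj: tiny
                N: balcony
              VP
                V: photographed
The span 'that some tiny balcony photographed' is the CP node built by CP → C S.

CP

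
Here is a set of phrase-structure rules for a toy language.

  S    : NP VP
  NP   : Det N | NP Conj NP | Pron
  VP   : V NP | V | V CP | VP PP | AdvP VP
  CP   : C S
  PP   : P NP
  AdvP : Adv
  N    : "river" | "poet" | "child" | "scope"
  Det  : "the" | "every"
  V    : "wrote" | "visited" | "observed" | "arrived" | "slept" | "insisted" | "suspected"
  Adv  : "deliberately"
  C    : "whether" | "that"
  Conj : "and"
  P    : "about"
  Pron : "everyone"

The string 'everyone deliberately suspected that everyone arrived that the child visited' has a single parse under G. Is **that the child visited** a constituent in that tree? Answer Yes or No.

[S [NP [Pron everyone]] [VP [AdvP [Adv deliberately]] [VP [V suspected] [CP [C that] [S [NP [Pron everyone]] [VP [V arrived] [CP [C that] [S [NP [Det the] [N child]] [VP [V visited]]]]]]]]]]
The words 'that the child visited' are exhaustively dominated by a single CP node (built by CP → C S), so they form a constituent.

Yes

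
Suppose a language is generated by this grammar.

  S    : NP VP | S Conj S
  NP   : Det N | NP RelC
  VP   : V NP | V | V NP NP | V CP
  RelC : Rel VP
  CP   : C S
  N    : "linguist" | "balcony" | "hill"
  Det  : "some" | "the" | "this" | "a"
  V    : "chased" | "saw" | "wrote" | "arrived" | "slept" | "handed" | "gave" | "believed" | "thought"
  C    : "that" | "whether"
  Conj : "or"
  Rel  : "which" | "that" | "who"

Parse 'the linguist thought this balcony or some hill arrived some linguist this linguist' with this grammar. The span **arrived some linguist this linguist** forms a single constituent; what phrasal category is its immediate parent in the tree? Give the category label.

S
  S
    NP
      Det: the
      N: linguist
    VP
      V: thought
      NP
        Det: this
        N: balcony
  Conj: or
  S
    NP
      Det: some
      N: hill
    VP
      V: arrived
      NP
        Det: some
        N: linguist
      NP
        Det: this
        N: linguist
The span 'arrived some linguist this linguist' is the VP node built by VP → V NP NP.
Its mother is the S built by S → NP VP.

S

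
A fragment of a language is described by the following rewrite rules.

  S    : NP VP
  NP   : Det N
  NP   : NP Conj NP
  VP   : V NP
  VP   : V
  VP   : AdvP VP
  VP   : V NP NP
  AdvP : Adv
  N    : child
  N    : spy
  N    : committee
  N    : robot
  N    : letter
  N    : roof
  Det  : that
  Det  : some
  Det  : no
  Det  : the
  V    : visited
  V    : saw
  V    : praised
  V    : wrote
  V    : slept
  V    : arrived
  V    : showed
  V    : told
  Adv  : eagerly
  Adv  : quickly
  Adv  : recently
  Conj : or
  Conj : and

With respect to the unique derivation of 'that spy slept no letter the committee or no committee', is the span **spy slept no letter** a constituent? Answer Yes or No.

No

[S [NP [Det that] [N spy]] [VP [V slept] [NP [Det no] [N letter]] [NP [NP [Det the] [N committee]] [Conj or] [NP [Det no] [N committee]]]]]
The smallest constituent containing 'spy slept no letter' is the S spanning 'that spy slept no letter the committee or no committee'; no single node in the tree dominates exactly the given words.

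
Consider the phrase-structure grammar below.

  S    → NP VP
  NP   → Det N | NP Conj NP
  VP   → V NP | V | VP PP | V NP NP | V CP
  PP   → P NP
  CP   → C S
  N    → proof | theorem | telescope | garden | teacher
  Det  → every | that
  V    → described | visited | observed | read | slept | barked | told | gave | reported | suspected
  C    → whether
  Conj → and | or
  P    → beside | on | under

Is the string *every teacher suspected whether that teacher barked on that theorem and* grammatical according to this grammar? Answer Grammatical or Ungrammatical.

For S → NP VP, the only prefix that parses as NP is 'every teacher', but the remainder 'suspected whether that teacher barked on that theorem and' is not a VP under these rules.

Ungrammatical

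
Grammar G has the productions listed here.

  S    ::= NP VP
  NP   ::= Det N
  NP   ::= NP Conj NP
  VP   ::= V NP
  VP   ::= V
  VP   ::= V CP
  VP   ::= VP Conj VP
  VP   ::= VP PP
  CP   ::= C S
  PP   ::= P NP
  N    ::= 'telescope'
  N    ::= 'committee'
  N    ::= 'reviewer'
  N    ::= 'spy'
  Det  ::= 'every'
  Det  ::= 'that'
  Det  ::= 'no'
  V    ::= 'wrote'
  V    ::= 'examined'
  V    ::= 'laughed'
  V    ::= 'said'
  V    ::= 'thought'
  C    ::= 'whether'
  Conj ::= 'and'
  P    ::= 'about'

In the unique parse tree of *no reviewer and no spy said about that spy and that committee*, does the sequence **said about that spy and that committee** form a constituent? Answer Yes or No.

[S [NP [NP [Det no] [N reviewer]] [Conj and] [NP [Det no] [N spy]]] [VP [VP [V said]] [PP [P about] [NP [NP [Det that] [N spy]] [Conj and] [NP [Det that] [N committee]]]]]]
The words 'said about that spy and that committee' are exhaustively dominated by a single VP node (built by VP → VP PP), so they form a constituent.

Yes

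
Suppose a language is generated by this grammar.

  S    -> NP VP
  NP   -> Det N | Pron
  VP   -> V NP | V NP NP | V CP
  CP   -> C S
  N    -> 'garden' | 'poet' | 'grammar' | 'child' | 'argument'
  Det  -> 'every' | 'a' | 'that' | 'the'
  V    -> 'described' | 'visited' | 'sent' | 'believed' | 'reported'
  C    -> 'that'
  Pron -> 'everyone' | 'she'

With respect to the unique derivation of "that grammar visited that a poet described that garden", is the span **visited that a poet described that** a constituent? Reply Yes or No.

No

[S [NP [Det that] [N grammar]] [VP [V visited] [CP [C that] [S [NP [Det a] [N poet]] [VP [V described] [NP [Det that] [N garden]]]]]]]
The smallest constituent containing 'visited that a poet described that' is the VP spanning 'visited that a poet described that garden'; no single node in the tree dominates exactly the given words.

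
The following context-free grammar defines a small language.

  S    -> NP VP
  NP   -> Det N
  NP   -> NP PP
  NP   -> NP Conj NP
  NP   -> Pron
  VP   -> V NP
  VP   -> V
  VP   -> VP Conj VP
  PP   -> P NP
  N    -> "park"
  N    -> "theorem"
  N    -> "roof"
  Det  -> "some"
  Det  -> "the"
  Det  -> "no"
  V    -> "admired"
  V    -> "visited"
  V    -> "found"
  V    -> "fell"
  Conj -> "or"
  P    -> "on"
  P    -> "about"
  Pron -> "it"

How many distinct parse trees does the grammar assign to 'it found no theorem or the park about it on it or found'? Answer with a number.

Two of the 5 distinct bracketings:
[S [NP [Pron it]] [VP [VP [V found] [NP [NP [NP [Det no] [N theorem]] [Conj or] [NP [Det the] [N park]]] [PP [P about] [NP [NP [Pron it]] [PP [P on] [NP [Pron it]]]]]]] [Conj or] [VP [V found]]]]
[S [NP [Pron it]] [VP [VP [V found] [NP [NP [NP [NP [Det no] [N theorem]] [Conj or] [NP [Det the] [N park]]] [PP [P about] [NP [Pron it]]]] [PP [P on] [NP [Pron it]]]]] [Conj or] [VP [V found]]]]
The trees differ in how a recursive rule is bracketed over the same span.

5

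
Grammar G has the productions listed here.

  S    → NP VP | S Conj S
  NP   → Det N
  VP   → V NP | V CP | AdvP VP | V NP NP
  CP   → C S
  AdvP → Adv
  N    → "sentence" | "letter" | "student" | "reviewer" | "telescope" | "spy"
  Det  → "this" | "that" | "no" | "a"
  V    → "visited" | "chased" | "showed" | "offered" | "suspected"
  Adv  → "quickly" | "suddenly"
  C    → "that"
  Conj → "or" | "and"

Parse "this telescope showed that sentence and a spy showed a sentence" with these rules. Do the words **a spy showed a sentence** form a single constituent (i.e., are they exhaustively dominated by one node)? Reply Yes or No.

[S [S [NP [Det this] [N telescope]] [VP [V showed] [NP [Det that] [N sentence]]]] [Conj and] [S [NP [Det a] [N spy]] [VP [V showed] [NP [Det a] [N sentence]]]]]
The words 'a spy showed a sentence' are exhaustively dominated by a single S node (built by S → NP VP), so they form a constituent.

Yes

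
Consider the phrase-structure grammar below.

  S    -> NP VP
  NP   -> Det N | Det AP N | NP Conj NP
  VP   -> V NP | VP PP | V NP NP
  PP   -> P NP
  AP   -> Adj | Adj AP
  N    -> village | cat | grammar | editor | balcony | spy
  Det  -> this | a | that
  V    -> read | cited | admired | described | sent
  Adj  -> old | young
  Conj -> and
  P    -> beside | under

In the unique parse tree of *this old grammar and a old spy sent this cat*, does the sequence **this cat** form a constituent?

Yes

[S [NP [NP [Det this] [AP [Adj old]] [N grammar]] [Conj and] [NP [Det a] [AP [Adj old]] [N spy]]] [VP [V sent] [NP [Det this] [N cat]]]]
The words 'this cat' are exhaustively dominated by a single NP node (built by NP → Det N), so they form a constituent.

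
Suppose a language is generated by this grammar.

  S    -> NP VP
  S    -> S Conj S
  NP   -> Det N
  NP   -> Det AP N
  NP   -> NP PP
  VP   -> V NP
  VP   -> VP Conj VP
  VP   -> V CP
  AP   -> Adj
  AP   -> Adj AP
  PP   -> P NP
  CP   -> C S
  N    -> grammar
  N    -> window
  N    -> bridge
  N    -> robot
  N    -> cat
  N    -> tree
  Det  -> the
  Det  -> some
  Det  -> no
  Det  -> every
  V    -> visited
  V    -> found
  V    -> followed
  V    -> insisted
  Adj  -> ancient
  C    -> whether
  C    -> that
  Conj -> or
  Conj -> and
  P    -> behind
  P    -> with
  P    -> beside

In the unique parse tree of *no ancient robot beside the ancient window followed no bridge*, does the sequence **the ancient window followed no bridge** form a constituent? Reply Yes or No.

[S [NP [NP [Det no] [AP [Adj ancient]] [N robot]] [PP [P beside] [NP [Det the] [AP [Adj ancient]] [N window]]]] [VP [V followed] [NP [Det no] [N bridge]]]]
The smallest constituent containing 'the ancient window followed no bridge' is the S spanning 'no ancient robot beside the ancient window followed no bridge'; no single node in the tree dominates exactly the given words.

No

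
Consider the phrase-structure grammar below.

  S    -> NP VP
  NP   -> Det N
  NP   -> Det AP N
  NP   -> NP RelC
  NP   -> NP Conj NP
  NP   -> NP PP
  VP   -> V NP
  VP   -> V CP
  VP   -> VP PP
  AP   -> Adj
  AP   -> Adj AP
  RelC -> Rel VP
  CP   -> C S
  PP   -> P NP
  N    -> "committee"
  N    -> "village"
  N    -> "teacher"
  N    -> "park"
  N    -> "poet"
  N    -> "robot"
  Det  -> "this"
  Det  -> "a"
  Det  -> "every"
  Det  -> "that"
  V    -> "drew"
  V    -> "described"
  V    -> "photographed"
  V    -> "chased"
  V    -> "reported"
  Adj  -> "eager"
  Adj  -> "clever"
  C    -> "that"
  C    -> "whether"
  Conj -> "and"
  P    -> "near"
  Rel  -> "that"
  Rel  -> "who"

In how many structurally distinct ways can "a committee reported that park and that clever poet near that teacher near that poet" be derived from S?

Two of the 9 distinct bracketings:
[S [NP [Det a] [N committee]] [VP [V reported] [NP [NP [Det that] [N park]] [Conj and] [NP [NP [Det that] [AP [Adj clever]] [N poet]] [PP [P near] [NP [NP [Det that] [N teacher]] [PP [P near] [NP [Det that] [N poet]]]]]]]]]
[S [NP [Det a] [N committee]] [VP [V reported] [NP [NP [Det that] [N park]] [Conj and] [NP [NP [NP [Det that] [AP [Adj clever]] [N poet]] [PP [P near] [NP [Det that] [N teacher]]]] [PP [P near] [NP [Det that] [N poet]]]]]]]
The trees differ in how a recursive rule is bracketed over the same span.

9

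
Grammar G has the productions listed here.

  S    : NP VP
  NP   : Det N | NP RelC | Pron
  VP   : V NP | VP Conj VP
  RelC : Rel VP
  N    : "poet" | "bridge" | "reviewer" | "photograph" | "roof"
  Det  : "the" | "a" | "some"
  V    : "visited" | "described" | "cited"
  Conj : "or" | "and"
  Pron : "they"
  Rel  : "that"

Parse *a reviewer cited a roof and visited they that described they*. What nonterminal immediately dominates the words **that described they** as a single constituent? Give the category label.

[S [NP [Det a] [N reviewer]] [VP [VP [V cited] [NP [Det a] [N roof]]] [Conj and] [VP [V visited] [NP [NP [Pron they]] [RelC [Rel that] [VP [V described] [NP [Pron they]]]]]]]]
The span 'that described they' is the RelC node built by RelC → Rel VP.

RelC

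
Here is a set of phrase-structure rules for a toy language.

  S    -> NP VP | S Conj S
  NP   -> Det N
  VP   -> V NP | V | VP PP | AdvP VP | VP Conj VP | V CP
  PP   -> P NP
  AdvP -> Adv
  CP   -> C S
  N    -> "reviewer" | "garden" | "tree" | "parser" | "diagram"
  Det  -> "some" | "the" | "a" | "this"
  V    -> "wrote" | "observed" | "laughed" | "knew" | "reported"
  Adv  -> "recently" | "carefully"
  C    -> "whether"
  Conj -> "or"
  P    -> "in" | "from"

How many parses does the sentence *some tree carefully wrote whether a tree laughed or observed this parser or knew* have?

9

Two of the 9 distinct bracketings:
[S [NP [Det some] [N tree]] [VP [AdvP [Adv carefully]] [VP [VP [V wrote] [CP [C whether] [S [NP [Det a] [N tree]] [VP [V laughed]]]]] [Conj or] [VP [VP [V observed] [NP [Det this] [N parser]]] [Conj or] [VP [V knew]]]]]]
[S [NP [Det some] [N tree]] [VP [AdvP [Adv carefully]] [VP [VP [VP [V wrote] [CP [C whether] [S [NP [Det a] [N tree]] [VP [V laughed]]]]] [Conj or] [VP [V observed] [NP [Det this] [N parser]]]] [Conj or] [VP [V knew]]]]]
The trees differ in how a recursive rule is bracketed over the same span.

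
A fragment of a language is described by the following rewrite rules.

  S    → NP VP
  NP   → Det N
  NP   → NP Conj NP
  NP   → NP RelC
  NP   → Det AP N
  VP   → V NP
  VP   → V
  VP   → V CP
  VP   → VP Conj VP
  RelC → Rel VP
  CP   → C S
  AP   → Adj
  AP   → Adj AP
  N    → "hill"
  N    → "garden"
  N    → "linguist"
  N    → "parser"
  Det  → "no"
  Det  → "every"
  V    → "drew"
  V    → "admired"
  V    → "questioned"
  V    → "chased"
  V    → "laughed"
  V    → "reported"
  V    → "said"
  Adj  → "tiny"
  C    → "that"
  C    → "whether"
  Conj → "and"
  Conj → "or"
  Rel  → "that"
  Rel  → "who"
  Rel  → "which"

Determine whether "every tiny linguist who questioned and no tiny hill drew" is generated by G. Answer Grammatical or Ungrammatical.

[S [NP [NP [NP [Det every] [AP [Adj tiny]] [N linguist]] [RelC [Rel who] [VP [V questioned]]]] [Conj and] [NP [Det no] [AP [Adj tiny]] [N hill]]] [VP [V drew]]]
Every word is introduced by a lexical rule and the phrasal rules combine the resulting categories into a single S.

Grammatical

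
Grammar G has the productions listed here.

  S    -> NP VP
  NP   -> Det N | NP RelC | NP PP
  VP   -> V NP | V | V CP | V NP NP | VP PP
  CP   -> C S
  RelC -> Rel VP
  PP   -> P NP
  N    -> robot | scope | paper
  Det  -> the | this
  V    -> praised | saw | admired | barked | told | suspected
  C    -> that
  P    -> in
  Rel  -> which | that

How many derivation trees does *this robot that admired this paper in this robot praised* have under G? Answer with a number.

3

Two of the 3 distinct bracketings:
[S [NP [NP [Det this] [N robot]] [RelC [Rel that] [VP [V admired] [NP [NP [Det this] [N paper]] [PP [P in] [NP [Det this] [N robot]]]]]]] [VP [V praised]]]
[S [NP [NP [Det this] [N robot]] [RelC [Rel that] [VP [VP [V admired] [NP [Det this] [N paper]]] [PP [P in] [NP [Det this] [N robot]]]]]] [VP [V praised]]]
The difference turns on whether NP → NP PP is used at the relevant span, versus an alternative expansion of NP.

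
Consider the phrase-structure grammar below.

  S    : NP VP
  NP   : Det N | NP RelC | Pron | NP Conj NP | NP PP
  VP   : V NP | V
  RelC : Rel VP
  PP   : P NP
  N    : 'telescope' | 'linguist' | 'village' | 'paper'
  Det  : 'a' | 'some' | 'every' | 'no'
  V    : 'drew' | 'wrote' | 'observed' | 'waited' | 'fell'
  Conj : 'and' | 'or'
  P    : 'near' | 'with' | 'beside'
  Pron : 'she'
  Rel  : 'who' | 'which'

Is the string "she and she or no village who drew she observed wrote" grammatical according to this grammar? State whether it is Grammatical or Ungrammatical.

For S → NP VP, every NP-prefix leaves a non-VP remainder: after 'she' the remainder is not a VP; after 'she and she' the remainder is not a VP; after 'she and she or no village' the remainder is not a VP (and 2 more).

Ungrammatical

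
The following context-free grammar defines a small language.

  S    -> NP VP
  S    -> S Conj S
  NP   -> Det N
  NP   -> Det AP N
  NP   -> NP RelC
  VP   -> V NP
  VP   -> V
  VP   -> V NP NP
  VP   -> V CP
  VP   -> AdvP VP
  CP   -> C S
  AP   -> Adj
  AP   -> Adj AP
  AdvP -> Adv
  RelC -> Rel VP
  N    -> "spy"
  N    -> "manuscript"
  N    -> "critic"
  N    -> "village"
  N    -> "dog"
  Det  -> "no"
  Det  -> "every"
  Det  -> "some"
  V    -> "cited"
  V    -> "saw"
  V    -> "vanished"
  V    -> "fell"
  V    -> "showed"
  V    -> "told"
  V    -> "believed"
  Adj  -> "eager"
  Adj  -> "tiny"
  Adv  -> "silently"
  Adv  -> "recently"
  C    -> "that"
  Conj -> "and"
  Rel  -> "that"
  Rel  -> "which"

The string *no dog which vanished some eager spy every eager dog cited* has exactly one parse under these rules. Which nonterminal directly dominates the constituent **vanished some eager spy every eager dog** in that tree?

RelC

S
  NP
    NP
      Det: no
      N: dog
    RelC
      Rel: which
      VP
        V: vanished
        NP
          Det: some
          AP
            Adj: eager
          N: spy
        NP
          Det: every
          AP
            Adj: eager
          N: dog
  VP
    V: cited
The span 'vanished some eager spy every eager dog' is the VP node built by VP → V NP NP.
Its mother is the RelC built by RelC → Rel VP.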